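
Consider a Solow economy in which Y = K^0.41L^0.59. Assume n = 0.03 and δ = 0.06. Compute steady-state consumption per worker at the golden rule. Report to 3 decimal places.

c_gold ≈ 1.692

Capital per worker breaks even when investment replaces (n + δ)·k; here n + δ = 0.09.
At the golden rule the marginal product of capital equals n+δ: 0.41·k^(0.41−1) = 0.09. Solving, k_gold = (0.41/0.09)^(1/0.59) ≈ 13.0669.
y_gold = 13.0669^0.41 ≈ 2.8683.
c_gold = y_gold − (n+δ)·k_gold = 2.8683 − 0.09·13.0669 ≈ 1.6923.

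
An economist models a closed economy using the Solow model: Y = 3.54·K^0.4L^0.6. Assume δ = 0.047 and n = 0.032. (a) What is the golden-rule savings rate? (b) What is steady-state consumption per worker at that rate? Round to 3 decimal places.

(a) s_gold = 0.400; (b) c_gold ≈ 14.547

Break-even investment rate: n + δ = 0.032 + 0.047 = 0.079.
For Cobb-Douglas, s_gold equals capital's share: s_gold = 0.4.
Setting f'(k) = n+δ gives 0.4·3.54·k^(0.4−1) = 0.079, hence k_gold = (0.4·3.54/0.079)^(1/0.6) ≈ 122.7610.
y_gold = 3.54·122.7610^0.4 ≈ 24.2453; c_gold = (1−0.4)·y_gold ≈ 14.5472.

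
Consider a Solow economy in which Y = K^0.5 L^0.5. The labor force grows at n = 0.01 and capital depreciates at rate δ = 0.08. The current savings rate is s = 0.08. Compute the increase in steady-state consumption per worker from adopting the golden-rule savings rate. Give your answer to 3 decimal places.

Δc ≈ 1.960

Capital per worker breaks even when investment replaces (n + δ)·k; here n + δ = 0.09.
Current steady state (s = 0.08): k* = (0.08/0.09)^(1/0.5) ≈ 0.7901, y* = 0.7901^0.5 ≈ 0.8889, c* = (1−0.08)·0.8889 ≈ 0.8178.
Maximizing c = f(k) − (n+δ)·k gives f'(k) = n+δ, i.e. 0.5·k^(0.5−1) = 0.09, so k_gold = (0.5/0.09)^(1/0.5) ≈ 30.8642.
y_gold = 30.8642^0.5 ≈ 5.5556, c_gold = y_gold − 0.09·k_gold ≈ 2.7778.
Gain: Δc = 2.7778 − 0.8178 ≈ 1.9600.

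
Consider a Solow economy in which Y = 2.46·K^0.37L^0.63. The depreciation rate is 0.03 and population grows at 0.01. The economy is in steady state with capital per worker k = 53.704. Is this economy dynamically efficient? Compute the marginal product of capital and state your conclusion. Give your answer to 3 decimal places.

dynamically efficient; MPK ≈ 0.074

Capital per worker breaks even when investment replaces (n + δ)·k; here n + δ = 0.04.
MPK = 0.37·2.46·k^(0.37−1) = 0.37·2.46·53.704^(-0.63) ≈ 0.0740.
MPK > 0.04, so the economy is dynamically efficient (under-saving).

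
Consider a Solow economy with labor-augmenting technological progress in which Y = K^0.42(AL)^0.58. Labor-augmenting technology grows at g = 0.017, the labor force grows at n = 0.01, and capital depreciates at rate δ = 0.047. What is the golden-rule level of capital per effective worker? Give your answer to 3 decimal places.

Break-even investment rate: n + g + δ = 0.01 + 0.017 + 0.047 = 0.074.
Setting f'(k) = n+g+δ gives 0.42·k^(0.42−1) = 0.074, hence k_gold = (0.42/0.074)^(1/0.58) ≈ 19.9540.

k_gold ≈ 19.954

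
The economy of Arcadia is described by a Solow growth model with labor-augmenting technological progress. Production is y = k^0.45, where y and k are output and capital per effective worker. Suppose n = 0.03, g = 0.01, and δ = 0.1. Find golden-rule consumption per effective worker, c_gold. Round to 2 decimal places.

c_gold ≈ 1.43

Break-even investment rate: n + g + δ = 0.03 + 0.01 + 0.1 = 0.14.
Golden rule sets MPK = n+g+δ: 0.45·k^(0.45−1) = 0.14, so k_gold = (0.45/0.14)^(1/0.55) ≈ 8.3555.
y_gold = 8.3555^0.45 ≈ 2.5995.
c_gold = y_gold − (n+g+δ)·k_gold = 2.5995 − 0.14·8.3555 ≈ 1.4297.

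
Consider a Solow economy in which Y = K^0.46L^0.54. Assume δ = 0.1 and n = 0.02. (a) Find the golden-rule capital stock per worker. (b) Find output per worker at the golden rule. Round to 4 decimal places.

(a) k_gold ≈ 12.0420; (b) y_gold ≈ 3.1414

The effective depreciation rate is n + δ = 0.02 + 0.1 = 0.12.
Setting f'(k) = n+δ gives 0.46·k^(0.46−1) = 0.12, hence k_gold = (0.46/0.12)^(1/0.54) ≈ 12.0420.
y_gold = 12.0420^0.46 ≈ 3.1414.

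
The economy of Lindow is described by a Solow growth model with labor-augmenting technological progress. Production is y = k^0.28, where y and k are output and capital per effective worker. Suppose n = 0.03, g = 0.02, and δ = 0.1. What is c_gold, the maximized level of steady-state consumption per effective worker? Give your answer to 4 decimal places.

Break-even investment rate: n + g + δ = 0.03 + 0.02 + 0.1 = 0.15.
At the golden rule the marginal product of capital equals n+g+δ: 0.28·k^(0.28−1) = 0.15. Solving, k_gold = (0.28/0.15)^(1/0.72) ≈ 2.3795.
y_gold = 2.3795^0.28 ≈ 1.2747.
c_gold = y_gold − (n+g+δ)·k_gold = 1.2747 − 0.15·2.3795 ≈ 0.9178.

c_gold ≈ 0.9178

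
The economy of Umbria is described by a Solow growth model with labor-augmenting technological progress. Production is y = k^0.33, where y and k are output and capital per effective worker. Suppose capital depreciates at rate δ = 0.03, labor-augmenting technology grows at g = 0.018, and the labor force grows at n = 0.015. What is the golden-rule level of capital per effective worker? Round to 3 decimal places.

k_gold ≈ 11.841

Break-even investment rate: n + g + δ = 0.015 + 0.018 + 0.03 = 0.063.
Maximizing c = f(k) − (n+g+δ)·k gives f'(k) = n+g+δ, i.e. 0.33·k^(0.33−1) = 0.063, so k_gold = (0.33/0.063)^(1/0.67) ≈ 11.8411.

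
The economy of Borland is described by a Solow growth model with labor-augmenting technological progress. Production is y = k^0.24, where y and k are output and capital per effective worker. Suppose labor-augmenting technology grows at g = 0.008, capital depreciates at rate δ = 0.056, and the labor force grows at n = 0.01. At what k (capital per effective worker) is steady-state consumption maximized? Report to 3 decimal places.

The effective depreciation rate is n + g + δ = 0.01 + 0.008 + 0.056 = 0.074.
Golden rule sets MPK = n+g+δ: 0.24·k^(0.24−1) = 0.074, so k_gold = (0.24/0.074)^(1/0.76) ≈ 4.7026.

k_gold ≈ 4.703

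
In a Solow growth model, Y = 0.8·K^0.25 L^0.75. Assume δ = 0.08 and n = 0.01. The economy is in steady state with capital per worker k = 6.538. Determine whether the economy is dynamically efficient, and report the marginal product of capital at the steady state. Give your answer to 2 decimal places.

Break-even investment rate: n + δ = 0.01 + 0.08 = 0.09.
MPK = 0.25·0.8·k^(0.25−1) = 0.25·0.8·6.538^(-0.75) ≈ 0.0489.
MPK < 0.09, so the economy is dynamically inefficient (over-saving).

dynamically inefficient; MPK ≈ 0.05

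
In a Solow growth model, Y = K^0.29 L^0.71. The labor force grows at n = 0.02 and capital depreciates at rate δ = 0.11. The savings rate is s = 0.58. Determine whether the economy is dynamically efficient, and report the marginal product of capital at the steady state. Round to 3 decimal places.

dynamically inefficient; MPK ≈ 0.065

n + δ = 0.02 + 0.11 = 0.13.
Steady-state k*: s·k^0.29 = 0.13·k gives k* = (0.58/0.13)^(1/0.71) ≈ 8.2180.
MPK = 0.29·8.2180^(-0.71) ≈ 0.0650.
MPK < n+δ = 0.13, so the economy is dynamically inefficient (over-saving).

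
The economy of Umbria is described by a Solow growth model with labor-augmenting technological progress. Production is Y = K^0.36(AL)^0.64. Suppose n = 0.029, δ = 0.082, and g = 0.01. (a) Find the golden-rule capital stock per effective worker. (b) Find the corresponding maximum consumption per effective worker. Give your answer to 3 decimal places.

The effective depreciation rate is n + g + δ = 0.029 + 0.01 + 0.082 = 0.121.
At the golden rule the marginal product of capital equals n+g+δ: 0.36·k^(0.36−1) = 0.121. Solving, k_gold = (0.36/0.121)^(1/0.64) ≈ 5.4938.
y_gold = 5.4938^0.36 ≈ 1.8465; c_gold = y_gold − 0.121·k_gold ≈ 1.1818.

(a) k_gold ≈ 5.494; (b) c_gold ≈ 1.182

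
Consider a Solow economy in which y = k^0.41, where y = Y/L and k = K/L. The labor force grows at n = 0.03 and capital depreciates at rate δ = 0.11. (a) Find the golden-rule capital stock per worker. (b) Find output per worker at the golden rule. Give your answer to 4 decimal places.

(a) k_gold ≈ 6.1793; (b) y_gold ≈ 2.1100

n + δ = 0.03 + 0.11 = 0.14.
Golden rule sets MPK = n+δ: 0.41·k^(0.41−1) = 0.14, so k_gold = (0.41/0.14)^(1/0.59) ≈ 6.1793.
y_gold = 6.1793^0.41 ≈ 2.1100.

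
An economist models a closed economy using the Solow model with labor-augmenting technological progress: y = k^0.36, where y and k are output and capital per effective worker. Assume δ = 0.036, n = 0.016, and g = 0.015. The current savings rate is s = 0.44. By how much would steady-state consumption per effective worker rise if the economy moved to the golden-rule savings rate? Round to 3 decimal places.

Break-even investment rate: n + g + δ = 0.016 + 0.015 + 0.036 = 0.067.
Current steady state (s = 0.44): k* = (0.44/0.067)^(1/0.64) ≈ 18.9301, y* = 18.9301^0.36 ≈ 2.8825, c* = (1−0.44)·2.8825 ≈ 1.6142.
Maximizing c = f(k) − (n+g+δ)·k gives f'(k) = n+g+δ, i.e. 0.36·k^(0.36−1) = 0.067, so k_gold = (0.36/0.067)^(1/0.64) ≈ 13.8351.
y_gold = 13.8351^0.36 ≈ 2.5749, c_gold = y_gold − 0.067·k_gold ≈ 1.6479.
Gain: Δc = 1.6479 − 1.6142 ≈ 0.0337.

Δc ≈ 0.034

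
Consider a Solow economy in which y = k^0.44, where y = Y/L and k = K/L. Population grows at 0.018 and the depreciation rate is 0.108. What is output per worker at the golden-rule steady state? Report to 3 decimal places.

The effective depreciation rate is n + δ = 0.018 + 0.108 = 0.126.
Setting f'(k) = n+δ gives 0.44·k^(0.44−1) = 0.126, hence k_gold = (0.44/0.126)^(1/0.56) ≈ 9.3280.
Output: y_gold = k_gold^0.44 = 9.3280^0.44 ≈ 2.6712.

y_gold ≈ 2.671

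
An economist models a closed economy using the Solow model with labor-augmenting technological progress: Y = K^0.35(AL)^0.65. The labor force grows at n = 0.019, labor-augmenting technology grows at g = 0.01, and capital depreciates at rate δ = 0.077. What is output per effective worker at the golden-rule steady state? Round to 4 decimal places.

The effective depreciation rate is n + g + δ = 0.019 + 0.01 + 0.077 = 0.106.
Setting f'(k) = n+g+δ gives 0.35·k^(0.35−1) = 0.106, hence k_gold = (0.35/0.106)^(1/0.65) ≈ 6.2820.
Output: y_gold = k_gold^0.35 = 6.2820^0.35 ≈ 1.9025.

y_gold ≈ 1.9025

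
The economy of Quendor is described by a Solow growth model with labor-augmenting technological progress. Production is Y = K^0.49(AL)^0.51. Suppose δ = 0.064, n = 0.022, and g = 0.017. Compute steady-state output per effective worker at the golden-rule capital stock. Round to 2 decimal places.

y_gold ≈ 4.48

Break-even investment rate: n + g + δ = 0.022 + 0.017 + 0.064 = 0.103.
At the golden rule the marginal product of capital equals n+g+δ: 0.49·k^(0.49−1) = 0.103. Solving, k_gold = (0.49/0.103)^(1/0.51) ≈ 21.2890.
Output: y_gold = k_gold^0.49 = 21.2890^0.49 ≈ 4.4750.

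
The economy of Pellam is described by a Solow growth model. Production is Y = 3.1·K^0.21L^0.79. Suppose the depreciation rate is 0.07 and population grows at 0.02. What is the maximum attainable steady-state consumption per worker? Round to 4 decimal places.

c_gold ≈ 4.1440

n + δ = 0.02 + 0.07 = 0.09.
At the golden rule the marginal product of capital equals n+δ: 0.21·3.1·k^(0.21−1) = 0.09. Solving, k_gold = (0.21·3.1/0.09)^(1/0.79) ≈ 12.2397.
y_gold = 3.1·12.2397^0.21 ≈ 5.2456.
c_gold = y_gold − (n+δ)·k_gold = 5.2456 − 0.09·12.2397 ≈ 4.1440.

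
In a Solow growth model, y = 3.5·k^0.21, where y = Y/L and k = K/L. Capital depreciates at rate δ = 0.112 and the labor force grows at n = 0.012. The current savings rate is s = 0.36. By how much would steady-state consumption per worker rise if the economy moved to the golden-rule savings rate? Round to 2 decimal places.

Δc ≈ 0.29

n + δ = 0.012 + 0.112 = 0.124.
Current steady state (s = 0.36): k* = (0.36·3.5/0.124)^(1/0.79) ≈ 18.8200, y* = 3.5·18.8200^0.21 ≈ 6.4824, c* = (1−0.36)·6.4824 ≈ 4.1488.
At the golden rule the marginal product of capital equals n+δ: 0.21·3.5·k^(0.21−1) = 0.124. Solving, k_gold = (0.21·3.5/0.124)^(1/0.79) ≈ 9.5129.
y_gold = 3.5·9.5129^0.21 ≈ 5.6171, c_gold = y_gold − 0.124·k_gold ≈ 4.4375.
Gain: Δc = 4.4375 − 4.1488 ≈ 0.2888.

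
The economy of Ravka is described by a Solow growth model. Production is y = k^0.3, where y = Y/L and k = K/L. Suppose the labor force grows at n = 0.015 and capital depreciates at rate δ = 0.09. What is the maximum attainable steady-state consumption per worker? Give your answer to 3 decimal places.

n + δ = 0.015 + 0.09 = 0.105.
Golden rule sets MPK = n+δ: 0.3·k^(0.3−1) = 0.105, so k_gold = (0.3/0.105)^(1/0.7) ≈ 4.4806.
y_gold = 4.4806^0.3 ≈ 1.5682.
c_gold = y_gold − (n+δ)·k_gold = 1.5682 − 0.105·4.4806 ≈ 1.0977.

c_gold ≈ 1.098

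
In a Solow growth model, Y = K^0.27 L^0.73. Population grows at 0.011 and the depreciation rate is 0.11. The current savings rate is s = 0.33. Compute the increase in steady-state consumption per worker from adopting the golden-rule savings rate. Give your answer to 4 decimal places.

n + δ = 0.011 + 0.11 = 0.121.
Current steady state (s = 0.33): k* = (0.33/0.121)^(1/0.73) ≈ 3.9527, y* = 3.9527^0.27 ≈ 1.4493, c* = (1−0.33)·1.4493 ≈ 0.9710.
Golden rule sets MPK = n+δ: 0.27·k^(0.27−1) = 0.121, so k_gold = (0.27/0.121)^(1/0.73) ≈ 3.0026.
y_gold = 3.0026^0.27 ≈ 1.3456, c_gold = y_gold − 0.121·k_gold ≈ 0.9823.
Gain: Δc = 0.9823 − 0.9710 ≈ 0.0113.

Δc ≈ 0.0113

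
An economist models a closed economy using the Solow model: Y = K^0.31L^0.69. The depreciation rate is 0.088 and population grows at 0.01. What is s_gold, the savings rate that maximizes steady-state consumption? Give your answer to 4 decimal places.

The effective depreciation rate is n + δ = 0.01 + 0.088 = 0.098.
At the golden rule MPK = n+δ, and in any Cobb-Douglas steady state s = (n+δ)·k/y = MPK·k/y = capital's share 0.31.

s_gold = 0.3100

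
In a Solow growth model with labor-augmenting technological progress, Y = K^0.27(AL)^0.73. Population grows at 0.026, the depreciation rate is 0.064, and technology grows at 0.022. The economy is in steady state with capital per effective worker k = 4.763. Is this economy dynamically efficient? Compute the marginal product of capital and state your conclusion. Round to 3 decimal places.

The effective depreciation rate is n + g + δ = 0.026 + 0.022 + 0.064 = 0.112.
MPK = 0.27·k^(0.27−1) = 0.27·4.763^(-0.73) ≈ 0.0864.
MPK < 0.112, so the economy is dynamically inefficient (over-saving).

dynamically inefficient; MPK ≈ 0.086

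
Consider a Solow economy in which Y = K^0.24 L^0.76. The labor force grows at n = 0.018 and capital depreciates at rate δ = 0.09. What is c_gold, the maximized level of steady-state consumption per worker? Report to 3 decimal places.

Capital per worker breaks even when investment replaces (n + δ)·k; here n + δ = 0.108.
Golden rule sets MPK = n+δ: 0.24·k^(0.24−1) = 0.108, so k_gold = (0.24/0.108)^(1/0.76) ≈ 2.8596.
y_gold = 2.8596^0.24 ≈ 1.2868.
c_gold = y_gold − (n+δ)·k_gold = 1.2868 − 0.108·2.8596 ≈ 0.9780.

c_gold ≈ 0.978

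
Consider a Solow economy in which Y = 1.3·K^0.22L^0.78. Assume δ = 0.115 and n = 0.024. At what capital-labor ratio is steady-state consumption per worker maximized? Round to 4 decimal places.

k_gold ≈ 2.5219

The effective depreciation rate is n + δ = 0.024 + 0.115 = 0.139.
At the golden rule the marginal product of capital equals n+δ: 0.22·1.3·k^(0.22−1) = 0.139. Solving, k_gold = (0.22·1.3/0.139)^(1/0.78) ≈ 2.5219.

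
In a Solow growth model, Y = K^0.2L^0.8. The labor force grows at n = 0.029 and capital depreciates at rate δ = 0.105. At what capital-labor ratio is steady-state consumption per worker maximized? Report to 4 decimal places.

n + δ = 0.029 + 0.105 = 0.134.
At the golden rule the marginal product of capital equals n+δ: 0.2·k^(0.2−1) = 0.134. Solving, k_gold = (0.2/0.134)^(1/0.8) ≈ 1.6497.

k_gold ≈ 1.6497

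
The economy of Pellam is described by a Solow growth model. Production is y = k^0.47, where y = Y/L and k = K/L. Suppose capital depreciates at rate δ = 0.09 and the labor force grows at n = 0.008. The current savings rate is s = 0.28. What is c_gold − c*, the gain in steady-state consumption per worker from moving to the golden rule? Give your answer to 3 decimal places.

The effective depreciation rate is n + δ = 0.008 + 0.09 = 0.098.
Current steady state (s = 0.28): k* = (0.28/0.098)^(1/0.53) ≈ 7.2485, y* = 7.2485^0.47 ≈ 2.5370, c* = (1−0.28)·2.5370 ≈ 1.8266.
Maximizing c = f(k) − (n+δ)·k gives f'(k) = n+δ, i.e. 0.47·k^(0.47−1) = 0.098, so k_gold = (0.47/0.098)^(1/0.53) ≈ 19.2603.
y_gold = 19.2603^0.47 ≈ 4.0160, c_gold = y_gold − 0.098·k_gold ≈ 2.1285.
Gain: Δc = 2.1285 − 1.8266 ≈ 0.3018.

Δc ≈ 0.302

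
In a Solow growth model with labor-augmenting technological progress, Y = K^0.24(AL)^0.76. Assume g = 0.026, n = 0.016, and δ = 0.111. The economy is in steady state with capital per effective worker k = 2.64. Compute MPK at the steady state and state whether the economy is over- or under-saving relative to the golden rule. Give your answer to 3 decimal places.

over-saving; MPK ≈ 0.115

n + g + δ = 0.016 + 0.026 + 0.111 = 0.153.
MPK = 0.24·k^(0.24−1) = 0.24·2.64^(-0.76) ≈ 0.1148.
MPK < 0.153, so the economy is dynamically inefficient (over-saving).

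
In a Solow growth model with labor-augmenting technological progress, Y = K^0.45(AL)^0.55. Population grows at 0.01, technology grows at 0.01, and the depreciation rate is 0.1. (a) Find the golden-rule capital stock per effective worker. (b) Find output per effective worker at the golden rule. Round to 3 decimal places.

(a) k_gold ≈ 11.058; (b) y_gold ≈ 2.949

The effective depreciation rate is n + g + δ = 0.01 + 0.01 + 0.1 = 0.12.
Setting f'(k) = n+g+δ gives 0.45·k^(0.45−1) = 0.12, hence k_gold = (0.45/0.12)^(1/0.55) ≈ 11.0584.
y_gold = 11.0584^0.45 ≈ 2.9489.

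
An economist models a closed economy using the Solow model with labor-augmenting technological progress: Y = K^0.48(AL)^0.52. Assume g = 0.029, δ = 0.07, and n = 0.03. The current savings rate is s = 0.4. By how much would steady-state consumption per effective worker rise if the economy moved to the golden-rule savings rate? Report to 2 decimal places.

The effective depreciation rate is n + g + δ = 0.03 + 0.029 + 0.07 = 0.129.
Current steady state (s = 0.4): k* = (0.4/0.129)^(1/0.52) ≈ 8.8132, y* = 8.8132^0.48 ≈ 2.8423, c* = (1−0.4)·2.8423 ≈ 1.7054.
Maximizing c = f(k) − (n+g+δ)·k gives f'(k) = n+g+δ, i.e. 0.48·k^(0.48−1) = 0.129, so k_gold = (0.48/0.129)^(1/0.52) ≈ 12.5143.
y_gold = 12.5143^0.48 ≈ 3.3632, c_gold = y_gold − 0.129·k_gold ≈ 1.7489.
Gain: Δc = 1.7489 − 1.7054 ≈ 0.0435.

Δc ≈ 0.04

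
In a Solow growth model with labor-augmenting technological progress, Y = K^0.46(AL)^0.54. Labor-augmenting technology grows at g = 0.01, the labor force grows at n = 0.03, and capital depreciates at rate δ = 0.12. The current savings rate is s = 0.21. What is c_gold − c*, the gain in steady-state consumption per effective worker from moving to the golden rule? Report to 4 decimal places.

Δc ≈ 0.3317

n + g + δ = 0.03 + 0.01 + 0.12 = 0.16.
Current steady state (s = 0.21): k* = (0.21/0.16)^(1/0.54) ≈ 1.6546, y* = 1.6546^0.46 ≈ 1.2607, c* = (1−0.21)·1.2607 ≈ 0.9959.
Setting f'(k) = n+g+δ gives 0.46·k^(0.46−1) = 0.16, hence k_gold = (0.46/0.16)^(1/0.54) ≈ 7.0685.
y_gold = 7.0685^0.46 ≈ 2.4586, c_gold = y_gold − 0.16·k_gold ≈ 1.3277.
Gain: Δc = 1.3277 − 0.9959 ≈ 0.3317.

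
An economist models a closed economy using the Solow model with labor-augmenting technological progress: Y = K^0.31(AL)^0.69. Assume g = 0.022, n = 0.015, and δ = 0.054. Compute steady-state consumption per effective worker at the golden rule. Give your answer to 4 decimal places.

Capital per effective worker breaks even when investment replaces (n + g + δ)·k; here n + g + δ = 0.091.
Setting f'(k) = n+g+δ gives 0.31·k^(0.31−1) = 0.091, hence k_gold = (0.31/0.091)^(1/0.69) ≈ 5.9085.
y_gold = 5.9085^0.31 ≈ 1.7344.
c_gold = y_gold − (n+g+δ)·k_gold = 1.7344 − 0.091·5.9085 ≈ 1.1968.

c_gold ≈ 1.1968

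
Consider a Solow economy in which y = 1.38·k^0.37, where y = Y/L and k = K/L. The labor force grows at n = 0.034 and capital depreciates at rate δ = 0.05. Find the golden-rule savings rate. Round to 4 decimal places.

s_gold = 0.3700

Capital per worker breaks even when investment replaces (n + δ)·k; here n + δ = 0.084.
At the golden rule MPK = n+δ, and in any Cobb-Douglas steady state s = (n+δ)·k/y = MPK·k/y = capital's share 0.37.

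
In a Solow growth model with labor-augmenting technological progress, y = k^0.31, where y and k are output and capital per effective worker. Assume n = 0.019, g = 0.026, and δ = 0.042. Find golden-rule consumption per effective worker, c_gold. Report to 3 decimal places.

Break-even investment rate: n + g + δ = 0.019 + 0.026 + 0.042 = 0.087.
Setting f'(k) = n+g+δ gives 0.31·k^(0.31−1) = 0.087, hence k_gold = (0.31/0.087)^(1/0.69) ≈ 6.3063.
y_gold = 6.3063^0.31 ≈ 1.7698.
c_gold = y_gold − (n+g+δ)·k_gold = 1.7698 − 0.087·6.3063 ≈ 1.2212.

c_gold ≈ 1.221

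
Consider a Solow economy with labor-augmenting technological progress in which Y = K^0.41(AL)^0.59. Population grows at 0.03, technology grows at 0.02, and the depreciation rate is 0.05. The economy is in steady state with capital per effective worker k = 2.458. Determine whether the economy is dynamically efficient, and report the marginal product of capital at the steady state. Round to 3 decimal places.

dynamically efficient; MPK ≈ 0.241

Break-even investment rate: n + g + δ = 0.03 + 0.02 + 0.05 = 0.1.
MPK = 0.41·k^(0.41−1) = 0.41·2.458^(-0.59) ≈ 0.2412.
MPK > 0.1, so the economy is dynamically efficient (under-saving).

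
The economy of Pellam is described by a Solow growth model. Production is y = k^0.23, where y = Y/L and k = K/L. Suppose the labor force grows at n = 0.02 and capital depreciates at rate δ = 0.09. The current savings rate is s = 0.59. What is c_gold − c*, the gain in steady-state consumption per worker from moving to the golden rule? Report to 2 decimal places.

Δc ≈ 0.28

n + δ = 0.02 + 0.09 = 0.11.
Current steady state (s = 0.59): k* = (0.59/0.11)^(1/0.77) ≈ 8.8583, y* = 8.8583^0.23 ≈ 1.6515, c* = (1−0.59)·1.6515 ≈ 0.6771.
Setting f'(k) = n+δ gives 0.23·k^(0.23−1) = 0.11, hence k_gold = (0.23/0.11)^(1/0.77) ≈ 2.6063.
y_gold = 2.6063^0.23 ≈ 1.2465, c_gold = y_gold − 0.11·k_gold ≈ 0.9598.
Gain: Δc = 0.9598 − 0.6771 ≈ 0.2827.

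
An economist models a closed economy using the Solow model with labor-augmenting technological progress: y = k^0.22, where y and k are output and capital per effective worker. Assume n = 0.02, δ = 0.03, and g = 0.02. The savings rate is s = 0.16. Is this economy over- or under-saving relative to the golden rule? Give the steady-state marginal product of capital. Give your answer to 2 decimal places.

under-saving; MPK ≈ 0.10

Break-even investment rate: n + g + δ = 0.02 + 0.02 + 0.03 = 0.07.
Steady-state k*: s·k^0.22 = 0.07·k gives k* = (0.16/0.07)^(1/0.78) ≈ 2.8859.
MPK = 0.22·2.8859^(-0.78) ≈ 0.0963.
MPK > n+g+δ = 0.07, so the economy is dynamically efficient (under-saving).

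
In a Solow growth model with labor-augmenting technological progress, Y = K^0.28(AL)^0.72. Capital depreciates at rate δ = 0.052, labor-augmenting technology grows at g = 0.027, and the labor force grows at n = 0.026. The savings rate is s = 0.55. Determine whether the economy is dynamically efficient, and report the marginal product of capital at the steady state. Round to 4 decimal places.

dynamically inefficient; MPK ≈ 0.0535

Break-even investment rate: n + g + δ = 0.026 + 0.027 + 0.052 = 0.105.
Steady-state k*: s·k^0.28 = 0.105·k gives k* = (0.55/0.105)^(1/0.72) ≈ 9.9736.
MPK = 0.28·9.9736^(-0.72) ≈ 0.0535.
MPK < n+g+δ = 0.105, so the economy is dynamically inefficient (over-saving).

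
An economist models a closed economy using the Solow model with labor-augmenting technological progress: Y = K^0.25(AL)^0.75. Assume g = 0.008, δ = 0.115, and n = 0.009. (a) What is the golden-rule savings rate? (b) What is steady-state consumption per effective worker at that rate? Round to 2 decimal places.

Break-even investment rate: n + g + δ = 0.009 + 0.008 + 0.115 = 0.132.
For Cobb-Douglas, s_gold equals capital's share: s_gold = 0.25.
Maximizing c = f(k) − (n+g+δ)·k gives f'(k) = n+g+δ, i.e. 0.25·k^(0.25−1) = 0.132, so k_gold = (0.25/0.132)^(1/0.75) ≈ 2.3433.
y_gold = 2.3433^0.25 ≈ 1.2372; c_gold = (1−0.25)·y_gold ≈ 0.9279.

(a) s_gold = 0.25; (b) c_gold ≈ 0.93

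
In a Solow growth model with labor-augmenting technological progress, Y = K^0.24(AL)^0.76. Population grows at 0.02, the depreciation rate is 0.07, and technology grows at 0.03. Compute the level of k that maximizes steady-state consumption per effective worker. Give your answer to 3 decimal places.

The effective depreciation rate is n + g + δ = 0.02 + 0.03 + 0.07 = 0.12.
Golden rule sets MPK = n+g+δ: 0.24·k^(0.24−1) = 0.12, so k_gold = (0.24/0.12)^(1/0.76) ≈ 2.4894.

k_gold ≈ 2.489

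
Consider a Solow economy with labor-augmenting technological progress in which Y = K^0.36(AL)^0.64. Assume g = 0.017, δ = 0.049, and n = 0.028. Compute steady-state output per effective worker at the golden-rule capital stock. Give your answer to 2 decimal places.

Capital per effective worker breaks even when investment replaces (n + g + δ)·k; here n + g + δ = 0.094.
Setting f'(k) = n+g+δ gives 0.36·k^(0.36−1) = 0.094, hence k_gold = (0.36/0.094)^(1/0.64) ≈ 8.1510.
Output: y_gold = k_gold^0.36 = 8.1510^0.36 ≈ 2.1283.

y_gold ≈ 2.13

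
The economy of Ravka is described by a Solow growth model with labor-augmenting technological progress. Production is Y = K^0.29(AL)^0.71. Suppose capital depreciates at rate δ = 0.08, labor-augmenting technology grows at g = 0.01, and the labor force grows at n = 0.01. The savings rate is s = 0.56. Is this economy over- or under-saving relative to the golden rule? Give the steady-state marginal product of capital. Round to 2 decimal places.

over-saving; MPK ≈ 0.05

Break-even investment rate: n + g + δ = 0.01 + 0.01 + 0.08 = 0.1.
Steady-state k*: s·k^0.29 = 0.1·k gives k* = (0.56/0.1)^(1/0.71) ≈ 11.3184.
MPK = 0.29·11.3184^(-0.71) ≈ 0.0518.
MPK < n+g+δ = 0.1, so the economy is dynamically inefficient (over-saving).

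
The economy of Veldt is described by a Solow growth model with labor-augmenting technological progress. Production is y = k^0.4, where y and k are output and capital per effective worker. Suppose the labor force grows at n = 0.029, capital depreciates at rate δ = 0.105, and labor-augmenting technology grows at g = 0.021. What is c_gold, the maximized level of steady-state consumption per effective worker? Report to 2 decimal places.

Break-even investment rate: n + g + δ = 0.029 + 0.021 + 0.105 = 0.155.
Setting f'(k) = n+g+δ gives 0.4·k^(0.4−1) = 0.155, hence k_gold = (0.4/0.155)^(1/0.6) ≈ 4.8553.
y_gold = 4.8553^0.4 ≈ 1.8814.
c_gold = y_gold − (n+g+δ)·k_gold = 1.8814 − 0.155·4.8553 ≈ 1.1289.

c_gold ≈ 1.13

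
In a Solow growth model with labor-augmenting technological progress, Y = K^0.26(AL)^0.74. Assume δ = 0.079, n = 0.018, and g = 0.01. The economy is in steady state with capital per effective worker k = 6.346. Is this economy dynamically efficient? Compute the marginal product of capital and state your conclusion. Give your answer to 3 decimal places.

n + g + δ = 0.018 + 0.01 + 0.079 = 0.107.
MPK = 0.26·k^(0.26−1) = 0.26·6.346^(-0.74) ≈ 0.0662.
MPK < 0.107, so the economy is dynamically inefficient (over-saving).

dynamically inefficient; MPK ≈ 0.066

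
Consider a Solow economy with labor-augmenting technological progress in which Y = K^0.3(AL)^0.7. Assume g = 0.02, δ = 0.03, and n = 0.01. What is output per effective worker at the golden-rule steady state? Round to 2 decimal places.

Break-even investment rate: n + g + δ = 0.01 + 0.02 + 0.03 = 0.06.
At the golden rule the marginal product of capital equals n+g+δ: 0.3·k^(0.3−1) = 0.06. Solving, k_gold = (0.3/0.06)^(1/0.7) ≈ 9.9662.
Output: y_gold = k_gold^0.3 = 9.9662^0.3 ≈ 1.9932.

y_gold ≈ 1.99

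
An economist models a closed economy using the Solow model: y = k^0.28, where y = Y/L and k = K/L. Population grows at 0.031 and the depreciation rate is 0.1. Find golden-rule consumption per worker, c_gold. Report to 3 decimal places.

Break-even investment rate: n + δ = 0.031 + 0.1 = 0.131.
Maximizing c = f(k) − (n+δ)·k gives f'(k) = n+δ, i.e. 0.28·k^(0.28−1) = 0.131, so k_gold = (0.28/0.131)^(1/0.72) ≈ 2.8719.
y_gold = 2.8719^0.28 ≈ 1.3437.
c_gold = y_gold − (n+δ)·k_gold = 1.3437 − 0.131·2.8719 ≈ 0.9674.

c_gold ≈ 0.967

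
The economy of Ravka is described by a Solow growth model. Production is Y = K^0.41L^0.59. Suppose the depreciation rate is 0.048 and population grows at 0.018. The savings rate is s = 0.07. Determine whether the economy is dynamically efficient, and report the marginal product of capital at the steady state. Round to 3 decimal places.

dynamically efficient; MPK ≈ 0.387

Capital per worker breaks even when investment replaces (n + δ)·k; here n + δ = 0.066.
Steady-state k*: s·k^0.41 = 0.066·k gives k* = (0.07/0.066)^(1/0.59) ≈ 1.1049.
MPK = 0.41·1.1049^(-0.59) ≈ 0.3866.
MPK > n+δ = 0.066, so the economy is dynamically efficient (under-saving).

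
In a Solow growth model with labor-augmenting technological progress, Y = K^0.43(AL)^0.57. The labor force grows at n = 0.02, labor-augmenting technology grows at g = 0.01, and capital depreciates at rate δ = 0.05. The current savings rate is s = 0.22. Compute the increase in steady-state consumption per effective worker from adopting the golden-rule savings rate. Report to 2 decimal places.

n + g + δ = 0.02 + 0.01 + 0.05 = 0.08.
Current steady state (s = 0.22): k* = (0.22/0.08)^(1/0.57) ≈ 5.8987, y* = 5.8987^0.43 ≈ 2.1450, c* = (1−0.22)·2.1450 ≈ 1.6731.
Setting f'(k) = n+g+δ gives 0.43·k^(0.43−1) = 0.08, hence k_gold = (0.43/0.08)^(1/0.57) ≈ 19.1146.
y_gold = 19.1146^0.43 ≈ 3.5562, c_gold = y_gold − 0.08·k_gold ≈ 2.0270.
Gain: Δc = 2.0270 − 1.6731 ≈ 0.3539.

Δc ≈ 0.35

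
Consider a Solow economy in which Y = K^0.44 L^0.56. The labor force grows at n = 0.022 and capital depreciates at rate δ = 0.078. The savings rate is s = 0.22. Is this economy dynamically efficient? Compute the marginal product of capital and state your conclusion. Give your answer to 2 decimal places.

dynamically efficient; MPK ≈ 0.20

Break-even investment rate: n + δ = 0.022 + 0.078 = 0.1.
Steady-state k*: s·k^0.44 = 0.1·k gives k* = (0.22/0.1)^(1/0.56) ≈ 4.0876.
MPK = 0.44·4.0876^(-0.56) ≈ 0.2000.
MPK > n+δ = 0.1, so the economy is dynamically efficient (under-saving).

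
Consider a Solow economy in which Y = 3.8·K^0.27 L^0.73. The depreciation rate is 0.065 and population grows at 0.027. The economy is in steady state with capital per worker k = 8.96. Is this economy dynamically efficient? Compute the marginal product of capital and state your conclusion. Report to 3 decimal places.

dynamically efficient; MPK ≈ 0.207

Break-even investment rate: n + δ = 0.027 + 0.065 = 0.092.
MPK = 0.27·3.8·k^(0.27−1) = 0.27·3.8·8.96^(-0.73) ≈ 0.2070.
MPK > 0.092, so the economy is dynamically efficient (under-saving).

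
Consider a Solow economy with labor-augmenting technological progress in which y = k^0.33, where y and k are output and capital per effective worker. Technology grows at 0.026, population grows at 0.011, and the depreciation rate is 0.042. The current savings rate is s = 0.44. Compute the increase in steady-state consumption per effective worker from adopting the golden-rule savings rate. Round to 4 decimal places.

Δc ≈ 0.0501

Break-even investment rate: n + g + δ = 0.011 + 0.026 + 0.042 = 0.079.
Current steady state (s = 0.44): k* = (0.44/0.079)^(1/0.67) ≈ 12.9769, y* = 12.9769^0.33 ≈ 2.3300, c* = (1−0.44)·2.3300 ≈ 1.3048.
Setting f'(k) = n+g+δ gives 0.33·k^(0.33−1) = 0.079, hence k_gold = (0.33/0.079)^(1/0.67) ≈ 8.4469.
y_gold = 8.4469^0.33 ≈ 2.0221, c_gold = y_gold − 0.079·k_gold ≈ 1.3548.
Gain: Δc = 1.3548 − 1.3048 ≈ 0.0501.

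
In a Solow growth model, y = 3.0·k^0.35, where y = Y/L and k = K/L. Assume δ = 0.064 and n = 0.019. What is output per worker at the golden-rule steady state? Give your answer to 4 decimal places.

y_gold ≈ 11.7643

n + δ = 0.019 + 0.064 = 0.083.
Setting f'(k) = n+δ gives 0.35·3.0·k^(0.35−1) = 0.083, hence k_gold = (0.35·3.0/0.083)^(1/0.65) ≈ 49.6085.
Output: y_gold = 3.0·k_gold^0.35 = 3.0·49.6085^0.35 ≈ 11.7643.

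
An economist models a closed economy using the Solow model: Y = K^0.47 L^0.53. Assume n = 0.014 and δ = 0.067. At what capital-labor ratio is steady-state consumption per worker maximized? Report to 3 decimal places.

The effective depreciation rate is n + δ = 0.014 + 0.067 = 0.081.
Maximizing c = f(k) − (n+δ)·k gives f'(k) = n+δ, i.e. 0.47·k^(0.47−1) = 0.081, so k_gold = (0.47/0.081)^(1/0.53) ≈ 27.5917.

k_gold ≈ 27.592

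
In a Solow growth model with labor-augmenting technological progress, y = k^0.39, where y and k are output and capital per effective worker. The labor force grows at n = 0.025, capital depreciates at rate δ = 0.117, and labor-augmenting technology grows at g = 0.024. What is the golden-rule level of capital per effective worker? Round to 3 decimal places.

The effective depreciation rate is n + g + δ = 0.025 + 0.024 + 0.117 = 0.166.
Maximizing c = f(k) − (n+g+δ)·k gives f'(k) = n+g+δ, i.e. 0.39·k^(0.39−1) = 0.166, so k_gold = (0.39/0.166)^(1/0.61) ≈ 4.0563.

k_gold ≈ 4.056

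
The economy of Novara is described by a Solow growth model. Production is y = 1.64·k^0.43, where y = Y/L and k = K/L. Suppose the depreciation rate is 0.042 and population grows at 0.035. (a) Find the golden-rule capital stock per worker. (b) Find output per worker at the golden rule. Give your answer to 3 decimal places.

(a) k_gold ≈ 48.686; (b) y_gold ≈ 8.718

Break-even investment rate: n + δ = 0.035 + 0.042 = 0.077.
Golden rule sets MPK = n+δ: 0.43·1.64·k^(0.43−1) = 0.077, so k_gold = (0.43·1.64/0.077)^(1/0.57) ≈ 48.6862.
y_gold = 1.64·48.6862^0.43 ≈ 8.7182.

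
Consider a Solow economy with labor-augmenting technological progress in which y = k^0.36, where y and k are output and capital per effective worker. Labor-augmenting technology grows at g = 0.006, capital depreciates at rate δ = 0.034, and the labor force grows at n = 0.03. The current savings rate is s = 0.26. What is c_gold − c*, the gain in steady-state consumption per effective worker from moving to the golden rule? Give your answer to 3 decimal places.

Δc ≈ 0.060

Break-even investment rate: n + g + δ = 0.03 + 0.006 + 0.034 = 0.07.
Current steady state (s = 0.26): k* = (0.26/0.07)^(1/0.64) ≈ 7.7702, y* = 7.7702^0.36 ≈ 2.0920, c* = (1−0.26)·2.0920 ≈ 1.5481.
Setting f'(k) = n+g+δ gives 0.36·k^(0.36−1) = 0.07, hence k_gold = (0.36/0.07)^(1/0.64) ≈ 12.9198.
y_gold = 12.9198^0.36 ≈ 2.5122, c_gold = y_gold − 0.07·k_gold ≈ 1.6078.
Gain: Δc = 1.6078 − 1.5481 ≈ 0.0597.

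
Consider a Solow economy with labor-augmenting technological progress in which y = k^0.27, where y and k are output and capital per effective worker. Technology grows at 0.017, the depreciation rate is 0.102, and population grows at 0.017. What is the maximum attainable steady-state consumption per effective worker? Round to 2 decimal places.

c_gold ≈ 0.94

Break-even investment rate: n + g + δ = 0.017 + 0.017 + 0.102 = 0.136.
At the golden rule the marginal product of capital equals n+g+δ: 0.27·k^(0.27−1) = 0.136. Solving, k_gold = (0.27/0.136)^(1/0.73) ≈ 2.5585.
y_gold = 2.5585^0.27 ≈ 1.2887.
c_gold = y_gold − (n+g+δ)·k_gold = 1.2887 − 0.136·2.5585 ≈ 0.9408.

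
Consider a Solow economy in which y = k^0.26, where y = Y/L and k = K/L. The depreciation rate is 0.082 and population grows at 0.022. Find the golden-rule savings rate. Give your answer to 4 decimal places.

Break-even investment rate: n + δ = 0.022 + 0.082 = 0.104.
At the golden rule MPK = n+δ, and in any Cobb-Douglas steady state s = (n+δ)·k/y = MPK·k/y = capital's share 0.26.

s_gold = 0.2600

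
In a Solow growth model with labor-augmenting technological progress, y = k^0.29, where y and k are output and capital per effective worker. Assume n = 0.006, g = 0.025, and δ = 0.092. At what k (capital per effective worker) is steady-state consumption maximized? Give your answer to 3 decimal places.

k_gold ≈ 3.347

Break-even investment rate: n + g + δ = 0.006 + 0.025 + 0.092 = 0.123.
Golden rule sets MPK = n+g+δ: 0.29·k^(0.29−1) = 0.123, so k_gold = (0.29/0.123)^(1/0.71) ≈ 3.3469.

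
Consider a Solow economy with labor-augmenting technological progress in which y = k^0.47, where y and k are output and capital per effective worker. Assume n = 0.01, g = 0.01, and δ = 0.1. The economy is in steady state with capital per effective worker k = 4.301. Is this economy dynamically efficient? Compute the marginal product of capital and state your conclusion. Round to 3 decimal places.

Capital per effective worker breaks even when investment replaces (n + g + δ)·k; here n + g + δ = 0.12.
MPK = 0.47·k^(0.47−1) = 0.47·4.301^(-0.53) ≈ 0.2169.
MPK > 0.12, so the economy is dynamically efficient (under-saving).

dynamically efficient; MPK ≈ 0.217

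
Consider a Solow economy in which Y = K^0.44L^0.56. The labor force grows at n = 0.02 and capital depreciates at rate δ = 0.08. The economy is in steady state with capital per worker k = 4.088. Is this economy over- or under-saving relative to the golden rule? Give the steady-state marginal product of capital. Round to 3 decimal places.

Break-even investment rate: n + δ = 0.02 + 0.08 = 0.1.
MPK = 0.44·k^(0.44−1) = 0.44·4.088^(-0.56) ≈ 0.2000.
MPK > 0.1, so the economy is dynamically efficient (under-saving).

under-saving; MPK ≈ 0.200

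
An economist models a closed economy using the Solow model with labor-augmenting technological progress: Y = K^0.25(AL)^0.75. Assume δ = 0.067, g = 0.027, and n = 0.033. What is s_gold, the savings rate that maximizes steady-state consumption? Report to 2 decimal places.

n + g + δ = 0.033 + 0.027 + 0.067 = 0.127.
At the golden rule MPK = n+g+δ, and in any Cobb-Douglas steady state s = (n+g+δ)·k/y = MPK·k/y = capital's share 0.25.

s_gold = 0.25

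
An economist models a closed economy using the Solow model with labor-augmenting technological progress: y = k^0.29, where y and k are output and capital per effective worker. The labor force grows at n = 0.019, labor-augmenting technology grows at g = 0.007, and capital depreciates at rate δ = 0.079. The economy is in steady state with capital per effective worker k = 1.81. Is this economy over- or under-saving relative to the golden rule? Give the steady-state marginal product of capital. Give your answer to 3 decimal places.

Break-even investment rate: n + g + δ = 0.019 + 0.007 + 0.079 = 0.105.
MPK = 0.29·k^(0.29−1) = 0.29·1.81^(-0.71) ≈ 0.1903.
MPK > 0.105, so the economy is dynamically efficient (under-saving).

under-saving; MPK ≈ 0.190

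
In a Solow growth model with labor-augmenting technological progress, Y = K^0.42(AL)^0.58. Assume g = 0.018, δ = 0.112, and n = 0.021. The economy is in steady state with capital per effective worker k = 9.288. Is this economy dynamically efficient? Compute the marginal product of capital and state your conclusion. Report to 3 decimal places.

Break-even investment rate: n + g + δ = 0.021 + 0.018 + 0.112 = 0.151.
MPK = 0.42·k^(0.42−1) = 0.42·9.288^(-0.58) ≈ 0.1153.
MPK < 0.151, so the economy is dynamically inefficient (over-saving).

dynamically inefficient; MPK ≈ 0.115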